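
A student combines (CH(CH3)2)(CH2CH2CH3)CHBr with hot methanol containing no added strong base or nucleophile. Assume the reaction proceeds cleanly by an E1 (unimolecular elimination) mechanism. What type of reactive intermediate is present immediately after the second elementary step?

tertiary carbocation

Step 1: Ionisation: the C–Br σ-bond cleaves heterolytically; both bonding electrons depart with Br⁻, leaving a secondary carbocation at the α-carbon.
Step 2: A 1,2-hydride shift from the adjacent isopropyl carbon moves the positive charge from the secondary centre to an adjacent carbon, generating a more stable tertiary carbocation.
After step 2 the species present is a tertiary carbocation.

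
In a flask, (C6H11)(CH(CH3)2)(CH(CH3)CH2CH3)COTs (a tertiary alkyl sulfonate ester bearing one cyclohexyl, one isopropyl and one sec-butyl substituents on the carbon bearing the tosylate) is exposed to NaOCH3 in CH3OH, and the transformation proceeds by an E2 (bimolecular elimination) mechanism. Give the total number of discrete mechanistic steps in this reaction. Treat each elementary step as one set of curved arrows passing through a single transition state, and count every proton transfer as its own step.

1

Step 1: In one step, CH3O⁻ pulls off a β-proton, the C–O bond cleaves, and a C=C double bond forms between the α- and β-carbons (E2, anti elimination).
Total: 1 elementary step.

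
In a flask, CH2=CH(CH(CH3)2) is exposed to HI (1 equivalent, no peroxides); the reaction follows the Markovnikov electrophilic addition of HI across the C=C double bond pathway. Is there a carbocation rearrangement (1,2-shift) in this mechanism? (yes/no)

The first-formed carbocation is secondary.
The adjacent isopropyl carbon already bears 2 other carbon substituents and has a hydrogen to migrate; after a 1,2-hydride shift from that carbon the positive charge sits on a tertiary centre.
Tertiary is more stable than secondary, so the shift occurs.

yes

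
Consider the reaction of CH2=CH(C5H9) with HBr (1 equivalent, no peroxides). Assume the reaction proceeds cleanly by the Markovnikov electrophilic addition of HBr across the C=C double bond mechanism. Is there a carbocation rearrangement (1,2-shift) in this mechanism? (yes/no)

The first-formed carbocation is secondary.
The adjacent cyclopentyl carbon already bears 2 other carbon substituents and has a hydrogen to migrate; after a 1,2-hydride shift from that carbon the positive charge sits on a tertiary centre.
Tertiary is more stable than secondary, so the shift occurs.

yes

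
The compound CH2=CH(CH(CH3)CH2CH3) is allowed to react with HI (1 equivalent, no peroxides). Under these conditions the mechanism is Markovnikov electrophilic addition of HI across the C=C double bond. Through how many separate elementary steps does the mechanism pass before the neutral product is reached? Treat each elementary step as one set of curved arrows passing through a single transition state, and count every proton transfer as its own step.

Step 1: Electrophilic addition begins with the π(C=C) electrons forming a bond to the proton of HI. Following Markovnikov's rule, the resulting cation is secondary. The H–I bond breaks heterolytically, releasing I⁻.
Step 2: A 1,2-hydride shift from the adjacent sec-butyl carbon moves the positive charge from the secondary centre to an adjacent carbon, generating a more stable tertiary carbocation.
Step 3: Nucleophilic attack by I⁻ on the carbocation completes the addition, giving R–I.
Total: 3 elementary steps.

3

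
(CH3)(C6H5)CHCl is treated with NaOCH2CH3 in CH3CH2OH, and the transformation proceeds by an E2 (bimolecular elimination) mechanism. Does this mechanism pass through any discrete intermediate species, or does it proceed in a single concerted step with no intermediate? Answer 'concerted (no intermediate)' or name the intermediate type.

concerted (no intermediate)

In one step, CH3CH2O⁻ pulls off a β-proton, the C–Cl bond cleaves, and a C=C double bond forms between the α- and β-carbons (E2, anti elimination).
All bond changes occur in one transition state; no discrete intermediate is formed.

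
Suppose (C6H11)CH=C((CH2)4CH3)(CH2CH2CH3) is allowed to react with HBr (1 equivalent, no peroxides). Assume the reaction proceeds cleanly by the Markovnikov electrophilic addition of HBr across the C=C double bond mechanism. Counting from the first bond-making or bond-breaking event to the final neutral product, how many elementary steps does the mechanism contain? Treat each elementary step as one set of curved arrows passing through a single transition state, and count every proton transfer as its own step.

Step 1: The π electrons of the C=C bond attack a proton of HBr; Markovnikov addition places the new C–H on the less-substituted alkene carbon, so the positive charge ends up on the more-substituted carbon — a tertiary carbocation. The H–Br bond breaks heterolytically, releasing Br⁻.
(No 1,2-shift: no single shift to an adjacent carbon would give a more stable cation.)
Step 2: Br⁻ captures the cation: a lone pair on Br⁻ fills the empty p orbital, producing the alkyl halide product.
Total: 2 elementary steps.

2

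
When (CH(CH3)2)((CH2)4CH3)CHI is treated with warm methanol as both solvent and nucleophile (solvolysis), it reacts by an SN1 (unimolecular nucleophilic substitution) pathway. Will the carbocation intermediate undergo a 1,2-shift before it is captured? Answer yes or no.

The first-formed carbocation is secondary.
The adjacent isopropyl carbon already bears 2 other carbon substituents and has a hydrogen to migrate; after a 1,2-hydride shift from that carbon the positive charge sits on a tertiary centre.
Tertiary is more stable than secondary, so the shift occurs.

yes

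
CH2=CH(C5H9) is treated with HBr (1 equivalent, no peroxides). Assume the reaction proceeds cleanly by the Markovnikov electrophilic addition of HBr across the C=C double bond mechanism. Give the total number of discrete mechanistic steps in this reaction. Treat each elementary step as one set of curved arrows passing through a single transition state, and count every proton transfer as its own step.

3

Step 1: Protonation of the alkene by HBr: the π bond acts as the nucleophile and picks up H⁺, giving the more stable (Markovnikov) secondary carbocation. The H–Br bond breaks heterolytically, releasing Br⁻.
Step 2: A hydride (H with its bonding pair) migrates from the adjacent cyclopentyl carbon to the cationic centre — a 1,2-hydride shift — upgrading the secondary cation to a tertiary one.
Step 3: The Br⁻ anion donates a lone pair to the carbocation, forming the new C–Br σ-bond and giving the neutral alkyl halide.
Total: 3 elementary steps.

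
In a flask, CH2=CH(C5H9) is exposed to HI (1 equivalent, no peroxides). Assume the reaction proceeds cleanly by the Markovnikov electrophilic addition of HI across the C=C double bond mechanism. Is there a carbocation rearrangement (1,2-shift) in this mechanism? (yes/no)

The first-formed carbocation is secondary.
The adjacent cyclopentyl carbon already bears 2 other carbon substituents and has a hydrogen to migrate; after a 1,2-hydride shift from that carbon the positive charge sits on a tertiary centre.
Tertiary is more stable than secondary, so the shift occurs.

yes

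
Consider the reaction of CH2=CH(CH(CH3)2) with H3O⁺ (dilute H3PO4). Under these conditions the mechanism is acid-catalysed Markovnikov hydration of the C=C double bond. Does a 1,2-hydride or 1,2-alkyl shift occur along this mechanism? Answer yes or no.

yes

The first-formed carbocation is secondary.
The adjacent isopropyl carbon already bears 2 other carbon substituents and has a hydrogen to migrate; after a 1,2-hydride shift from that carbon the positive charge sits on a tertiary centre.
Tertiary is more stable than secondary, so the shift occurs.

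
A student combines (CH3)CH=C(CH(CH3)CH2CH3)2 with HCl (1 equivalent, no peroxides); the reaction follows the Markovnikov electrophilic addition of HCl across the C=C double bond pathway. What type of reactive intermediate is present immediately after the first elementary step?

Step 1: Protonation of the alkene by HCl: the π bond acts as the nucleophile and picks up H⁺, giving the more stable (Markovnikov) tertiary carbocation. The H–Cl bond breaks heterolytically, releasing Cl⁻.
After step 1 the species present is a tertiary carbocation.

tertiary carbocation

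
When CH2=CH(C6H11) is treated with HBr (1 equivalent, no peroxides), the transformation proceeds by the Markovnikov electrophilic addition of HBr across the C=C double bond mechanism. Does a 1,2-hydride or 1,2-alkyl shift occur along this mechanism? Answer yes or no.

yes

The first-formed carbocation is secondary.
The adjacent cyclohexyl carbon already bears 2 other carbon substituents and has a hydrogen to migrate; after a 1,2-hydride shift from that carbon the positive charge sits on a tertiary centre.
Tertiary is more stable than secondary, so the shift occurs.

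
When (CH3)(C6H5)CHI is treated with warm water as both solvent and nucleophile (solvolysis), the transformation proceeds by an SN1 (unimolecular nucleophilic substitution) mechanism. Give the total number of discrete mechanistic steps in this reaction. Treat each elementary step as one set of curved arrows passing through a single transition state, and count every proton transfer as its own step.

3

Step 1: Unassisted departure of I⁻ (taking the C–I bonding pair) generates a secondary carbocation.
(No 1,2-shift: no single shift to an adjacent carbon would give a more stable cation.)
Step 2: H2O donates an oxygen lone pair into the empty p orbital of the cation, giving a protonated alcohol (an oxonium ion).
Step 3: A second solvent molecule removes the proton on oxygen, giving the neutral alcohol product.
Total: 3 elementary steps.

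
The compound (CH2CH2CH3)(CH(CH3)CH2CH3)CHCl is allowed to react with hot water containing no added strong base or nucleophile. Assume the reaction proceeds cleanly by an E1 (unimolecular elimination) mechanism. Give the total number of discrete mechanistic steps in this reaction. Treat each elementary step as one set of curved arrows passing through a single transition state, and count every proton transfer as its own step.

Step 1: The C–Cl bond breaks with both electrons going to the chloride; Cl⁻ leaves and a secondary carbocation remains.
Step 2: A 1,2-hydride shift from the adjacent sec-butyl carbon moves the positive charge from the secondary centre to an adjacent carbon, generating a more stable tertiary carbocation.
Step 3: A weak base (a water molecule from the solvent) removes a proton from a carbon adjacent to the cationic centre; the electrons of that C–H bond become the new π(C=C) bond, giving the alkene.
Total: 3 elementary steps.

3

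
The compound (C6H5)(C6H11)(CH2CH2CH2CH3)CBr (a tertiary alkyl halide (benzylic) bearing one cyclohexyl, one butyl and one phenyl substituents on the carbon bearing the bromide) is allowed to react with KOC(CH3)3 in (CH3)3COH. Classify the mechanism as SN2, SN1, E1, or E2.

Conditions: a strong/bulky base with a tertiary substrate bearing a β-hydrogen.
These conditions are the textbook signature of the E2 pathway.
A strong (often hindered) base removes a β-H in concert with loss of the leaving group — bimolecular elimination.

E2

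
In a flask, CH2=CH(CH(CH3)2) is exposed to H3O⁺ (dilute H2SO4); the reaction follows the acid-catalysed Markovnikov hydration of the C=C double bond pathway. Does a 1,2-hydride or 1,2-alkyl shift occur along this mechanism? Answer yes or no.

yes

The first-formed carbocation is secondary.
The adjacent isopropyl carbon already bears 2 other carbon substituents and has a hydrogen to migrate; after a 1,2-hydride shift from that carbon the positive charge sits on a tertiary centre.
Tertiary is more stable than secondary, so the shift occurs.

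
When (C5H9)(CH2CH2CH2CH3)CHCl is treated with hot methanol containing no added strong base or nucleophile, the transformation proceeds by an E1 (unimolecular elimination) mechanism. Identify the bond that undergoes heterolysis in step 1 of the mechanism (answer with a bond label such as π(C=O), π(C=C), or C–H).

Step 1: Ionisation: the C–Cl σ-bond cleaves heterolytically; both bonding electrons depart with Cl⁻, leaving a secondary carbocation at the α-carbon.
The bond broken in this step is the C–Cl bond.

C–Cl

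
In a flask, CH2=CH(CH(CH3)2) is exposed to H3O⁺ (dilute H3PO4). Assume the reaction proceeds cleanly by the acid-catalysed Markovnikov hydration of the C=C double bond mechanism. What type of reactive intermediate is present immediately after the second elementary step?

Step 1: Electrophilic addition begins with the π(C=C) electrons forming a bond to the proton of H3O⁺. Following Markovnikov's rule, the resulting cation is secondary. H2O is released.
Step 2: Carbocation rearrangement: a 1,2-hydride shift from the adjacent isopropyl carbon converts the initially-formed secondary cation into the more stable tertiary cation.
After step 2 the species present is a tertiary carbocation.

tertiary carbocation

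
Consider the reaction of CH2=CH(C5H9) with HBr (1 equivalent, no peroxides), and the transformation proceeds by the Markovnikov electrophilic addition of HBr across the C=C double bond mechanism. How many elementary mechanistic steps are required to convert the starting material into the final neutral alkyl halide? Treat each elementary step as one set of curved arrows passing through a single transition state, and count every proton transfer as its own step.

3

Step 1: The π electrons of the C=C bond attack a proton of HBr; Markovnikov addition places the new C–H on the less-substituted alkene carbon, so the positive charge ends up on the more-substituted carbon — a secondary carbocation. The H–Br bond breaks heterolytically, releasing Br⁻.
Step 2: A 1,2-hydride shift from the adjacent cyclopentyl carbon moves the positive charge from the secondary centre to an adjacent carbon, generating a more stable tertiary carbocation.
Step 3: The Br⁻ anion donates a lone pair to the carbocation, forming the new C–Br σ-bond and giving the neutral alkyl halide.
Total: 3 elementary steps.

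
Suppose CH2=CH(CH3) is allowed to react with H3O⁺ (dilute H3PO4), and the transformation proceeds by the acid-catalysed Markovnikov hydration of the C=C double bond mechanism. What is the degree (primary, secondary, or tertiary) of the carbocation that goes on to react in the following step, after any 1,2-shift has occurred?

Step 1: The π electrons of the C=C bond attack a proton of H3O⁺; Markovnikov addition places the new C–H on the less-substituted alkene carbon, so the positive charge ends up on the more-substituted carbon — a secondary carbocation. H2O is released.
No single 1,2-shift to an adjacent carbon would give a more-substituted cation, so no rearrangement occurs.

secondary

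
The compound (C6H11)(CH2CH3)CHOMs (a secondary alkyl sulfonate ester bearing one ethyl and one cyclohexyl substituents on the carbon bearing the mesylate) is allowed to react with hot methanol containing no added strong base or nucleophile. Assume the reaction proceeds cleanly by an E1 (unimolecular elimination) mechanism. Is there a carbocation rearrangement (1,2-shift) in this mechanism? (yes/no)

The first-formed carbocation is secondary.
The adjacent cyclohexyl carbon already bears 2 other carbon substituents and has a hydrogen to migrate; after a 1,2-hydride shift from that carbon the positive charge sits on a tertiary centre.
Tertiary is more stable than secondary, so the shift occurs.

yes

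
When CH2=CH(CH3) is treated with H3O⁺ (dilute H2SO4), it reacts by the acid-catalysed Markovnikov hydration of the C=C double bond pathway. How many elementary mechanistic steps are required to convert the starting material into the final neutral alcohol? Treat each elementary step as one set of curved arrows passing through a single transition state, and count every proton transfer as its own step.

3

Step 1: Protonation of the alkene by H3O⁺: the π bond acts as the nucleophile and picks up H⁺, giving the more stable (Markovnikov) secondary carbocation. H2O is released.
(No 1,2-shift: no single shift to an adjacent carbon would give a more stable cation.)
Step 2: Nucleophilic capture of the cation by H2O produces the protonated alcohol (an oxonium ion).
Step 3: H2O removes a proton from the oxonium oxygen, regenerating H3O⁺ and giving the neutral alcohol.
Total: 3 elementary steps.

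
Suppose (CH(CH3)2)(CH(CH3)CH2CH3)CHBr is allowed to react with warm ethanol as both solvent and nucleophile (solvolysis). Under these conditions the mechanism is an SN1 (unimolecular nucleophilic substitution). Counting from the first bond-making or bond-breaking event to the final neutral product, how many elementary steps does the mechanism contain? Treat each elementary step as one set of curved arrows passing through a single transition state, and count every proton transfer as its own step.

Step 1: Ionisation: the C–Br σ-bond cleaves heterolytically; both bonding electrons depart with Br⁻, leaving a secondary carbocation at the α-carbon.
Step 2: A hydride (H with its bonding pair) migrates from the adjacent sec-butyl carbon to the cationic centre — a 1,2-hydride shift — upgrading the secondary cation to a tertiary one.
Step 3: Nucleophilic capture: the oxygen of CH3CH2OH bonds to the cationic carbon, producing an oxonium-ion intermediate.
Step 4: A second solvent molecule removes the proton on oxygen, giving the neutral ether product.
Total: 4 elementary steps.

4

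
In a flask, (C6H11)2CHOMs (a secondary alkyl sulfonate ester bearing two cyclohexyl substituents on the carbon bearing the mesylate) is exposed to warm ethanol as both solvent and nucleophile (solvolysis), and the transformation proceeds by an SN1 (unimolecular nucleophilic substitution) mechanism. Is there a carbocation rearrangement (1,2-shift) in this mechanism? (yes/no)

The first-formed carbocation is secondary.
The adjacent cyclohexyl carbon already bears 2 other carbon substituents and has a hydrogen to migrate; after a 1,2-hydride shift from that carbon the positive charge sits on a tertiary centre.
Tertiary is more stable than secondary, so the shift occurs.

yes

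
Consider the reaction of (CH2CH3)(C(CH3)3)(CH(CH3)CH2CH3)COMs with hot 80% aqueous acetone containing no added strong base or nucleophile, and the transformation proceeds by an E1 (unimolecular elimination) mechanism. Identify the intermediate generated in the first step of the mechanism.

Step 1: Ionisation: the C–O σ-bond cleaves heterolytically; both bonding electrons depart with MsO⁻, leaving a tertiary carbocation at the α-carbon.
After step 1 the species present is a tertiary carbocation.

tertiary carbocation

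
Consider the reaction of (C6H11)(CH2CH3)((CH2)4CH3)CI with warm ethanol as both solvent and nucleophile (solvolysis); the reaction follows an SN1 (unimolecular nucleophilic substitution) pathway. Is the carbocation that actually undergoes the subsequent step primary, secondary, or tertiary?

Step 1: Ionisation: the C–I σ-bond cleaves heterolytically; both bonding electrons depart with I⁻, leaving a tertiary carbocation at the α-carbon.
No single 1,2-shift to an adjacent carbon would give a more-substituted cation, so no rearrangement occurs.

tertiary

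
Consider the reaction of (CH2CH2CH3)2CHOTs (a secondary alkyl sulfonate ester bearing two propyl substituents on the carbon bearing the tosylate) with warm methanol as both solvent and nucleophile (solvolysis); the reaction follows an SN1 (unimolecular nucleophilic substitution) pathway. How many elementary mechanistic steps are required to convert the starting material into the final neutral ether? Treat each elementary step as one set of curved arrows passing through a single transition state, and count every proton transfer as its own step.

3

Step 1: The C–O bond breaks with both electrons going to the tosylate; TsO⁻ leaves and a secondary carbocation remains.
(No 1,2-shift: no single shift to an adjacent carbon would give a more stable cation.)
Step 2: A lone pair on the oxygen of CH3OH attacks the carbocation, forming a new C–O σ-bond and an oxonium ion.
Step 3: Proton transfer from the O–H of the oxonium ion to a solvent molecule delivers the neutral ether.
Total: 3 elementary steps.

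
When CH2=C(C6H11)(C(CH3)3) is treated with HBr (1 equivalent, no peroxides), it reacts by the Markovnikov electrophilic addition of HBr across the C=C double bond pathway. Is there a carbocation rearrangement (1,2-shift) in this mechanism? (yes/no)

The first-formed carbocation is tertiary.
No single 1,2-shift to an adjacent carbon would produce a more-substituted cation than the one already present, so no rearrangement occurs.

no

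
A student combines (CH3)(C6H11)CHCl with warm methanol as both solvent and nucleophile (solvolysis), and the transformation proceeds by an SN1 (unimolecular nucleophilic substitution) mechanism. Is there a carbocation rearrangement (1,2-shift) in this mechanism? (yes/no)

yes

The first-formed carbocation is secondary.
The adjacent cyclohexyl carbon already bears 2 other carbon substituents and has a hydrogen to migrate; after a 1,2-hydride shift from that carbon the positive charge sits on a tertiary centre.
Tertiary is more stable than secondary, so the shift occurs.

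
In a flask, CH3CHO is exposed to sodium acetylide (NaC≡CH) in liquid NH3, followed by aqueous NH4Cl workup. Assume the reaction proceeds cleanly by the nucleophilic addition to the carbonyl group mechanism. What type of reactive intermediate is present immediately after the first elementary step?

Step 1: HC≡C⁻ attacks the sp² carbonyl carbon; the C=O π bond breaks and the electrons end up as a lone pair on the alkoxide oxygen of the tetrahedral intermediate.
After step 1 the species present is a tetrahedral alkoxide intermediate.

tetrahedral alkoxide intermediate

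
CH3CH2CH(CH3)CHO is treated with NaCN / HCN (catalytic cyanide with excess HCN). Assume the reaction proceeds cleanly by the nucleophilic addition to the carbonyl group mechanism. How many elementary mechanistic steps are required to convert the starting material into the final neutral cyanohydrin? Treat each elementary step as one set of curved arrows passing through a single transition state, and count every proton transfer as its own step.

2

Step 1: A lone pair / filled orbital on CN⁻ attacks the electrophilic carbonyl carbon; the π(C=O) electrons shift onto oxygen, producing a tetrahedral alkoxide intermediate.
Step 2: The alkoxide is protonated in situ by undissociated HCN, yielding a cyanohydrin; the CN⁻ so formed carries on the cycle.
Total: 2 elementary steps.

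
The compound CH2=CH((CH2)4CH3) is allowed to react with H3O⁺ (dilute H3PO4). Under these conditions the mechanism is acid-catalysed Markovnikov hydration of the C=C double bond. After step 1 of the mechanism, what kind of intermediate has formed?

secondary carbocation

Step 1: Protonation of the alkene by H3O⁺: the π bond acts as the nucleophile and picks up H⁺, giving the more stable (Markovnikov) secondary carbocation. H2O is released.
After step 1 the species present is a secondary carbocation.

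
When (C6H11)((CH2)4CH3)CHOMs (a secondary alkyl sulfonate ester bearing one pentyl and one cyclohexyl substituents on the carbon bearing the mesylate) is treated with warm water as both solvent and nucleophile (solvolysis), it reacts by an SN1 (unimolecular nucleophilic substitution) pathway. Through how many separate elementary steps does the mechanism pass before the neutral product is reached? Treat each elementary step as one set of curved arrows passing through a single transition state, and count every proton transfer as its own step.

4

Step 1: Unassisted departure of MsO⁻ (taking the C–O bonding pair) generates a secondary carbocation.
Step 2: A 1,2-hydride shift from the adjacent cyclohexyl carbon moves the positive charge from the secondary centre to an adjacent carbon, generating a more stable tertiary carbocation.
Step 3: H2O donates an oxygen lone pair into the empty p orbital of the cation, giving a protonated alcohol (an oxonium ion).
Step 4: Proton transfer from the O–H of the oxonium ion to a solvent molecule delivers the neutral alcohol.
Total: 4 elementary steps.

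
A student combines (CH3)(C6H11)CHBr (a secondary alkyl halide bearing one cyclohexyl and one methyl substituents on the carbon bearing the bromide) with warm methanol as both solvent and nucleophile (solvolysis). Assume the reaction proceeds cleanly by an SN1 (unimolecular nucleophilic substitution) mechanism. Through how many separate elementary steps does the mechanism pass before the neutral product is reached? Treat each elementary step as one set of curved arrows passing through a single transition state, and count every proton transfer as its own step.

4

Step 1: Rate-determining heterolysis of the C–Br bond gives Br⁻ and a secondary carbocation.
Step 2: A 1,2-hydride shift from the adjacent cyclohexyl carbon moves the positive charge from the secondary centre to an adjacent carbon, generating a more stable tertiary carbocation.
Step 3: A lone pair on the oxygen of CH3OH attacks the carbocation, forming a new C–O σ-bond and an oxonium ion.
Step 4: Proton transfer from the O–H of the oxonium ion to a solvent molecule delivers the neutral ether.
Total: 4 elementary steps.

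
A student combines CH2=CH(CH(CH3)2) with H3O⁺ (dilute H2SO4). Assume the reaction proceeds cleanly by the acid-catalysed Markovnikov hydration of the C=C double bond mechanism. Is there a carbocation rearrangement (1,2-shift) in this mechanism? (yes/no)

The first-formed carbocation is secondary.
The adjacent isopropyl carbon already bears 2 other carbon substituents and has a hydrogen to migrate; after a 1,2-hydride shift from that carbon the positive charge sits on a tertiary centre.
Tertiary is more stable than secondary, so the shift occurs.

yes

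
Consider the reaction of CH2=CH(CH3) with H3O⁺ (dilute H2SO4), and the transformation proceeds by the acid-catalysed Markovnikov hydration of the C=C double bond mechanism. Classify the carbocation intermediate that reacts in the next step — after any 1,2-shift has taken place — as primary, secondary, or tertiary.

secondary

Step 1: Electrophilic addition begins with the π(C=C) electrons forming a bond to the proton of H3O⁺. Following Markovnikov's rule, the resulting cation is secondary. H2O is released.
No single 1,2-shift to an adjacent carbon would give a more-substituted cation, so no rearrangement occurs.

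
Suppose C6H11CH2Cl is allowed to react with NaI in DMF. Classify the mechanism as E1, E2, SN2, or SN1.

SN2

Conditions: a primary substrate with a strong nucleophile in the polar aprotic solvent DMF.
These conditions are the textbook signature of the SN2 pathway.
An unhindered substrate with a strong nucleophile in a polar aprotic solvent favours one-step backside displacement.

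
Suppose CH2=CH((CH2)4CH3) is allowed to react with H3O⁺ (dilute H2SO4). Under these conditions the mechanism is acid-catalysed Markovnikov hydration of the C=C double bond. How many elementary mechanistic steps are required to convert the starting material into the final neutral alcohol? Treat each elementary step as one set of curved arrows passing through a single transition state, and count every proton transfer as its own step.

Step 1: The π electrons of the C=C bond attack a proton of H3O⁺; Markovnikov addition places the new C–H on the less-substituted alkene carbon, so the positive charge ends up on the more-substituted carbon — a secondary carbocation. H2O is released.
(No 1,2-shift: no single shift to an adjacent carbon would give a more stable cation.)
Step 2: Water acts as the nucleophile: an oxygen lone pair bonds to the cationic carbon, giving an oxonium-ion intermediate.
Step 3: Deprotonation of the oxonium ion by a water molecule delivers the neutral alcohol and regenerates the acid catalyst.
Total: 3 elementary steps.

3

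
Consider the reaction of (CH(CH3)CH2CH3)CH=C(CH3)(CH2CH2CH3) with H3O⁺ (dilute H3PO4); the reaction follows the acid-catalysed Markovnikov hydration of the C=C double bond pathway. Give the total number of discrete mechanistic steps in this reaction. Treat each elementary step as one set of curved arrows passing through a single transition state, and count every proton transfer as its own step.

Step 1: Protonation of the alkene by H3O⁺: the π bond acts as the nucleophile and picks up H⁺, giving the more stable (Markovnikov) tertiary carbocation. H2O is released.
(No 1,2-shift: no single shift to an adjacent carbon would give a more stable cation.)
Step 2: Water acts as the nucleophile: an oxygen lone pair bonds to the cationic carbon, giving an oxonium-ion intermediate.
Step 3: Proton transfer from the O–H of the oxonium ion to H2O completes the catalytic cycle and yields the alcohol.
Total: 3 elementary steps.

3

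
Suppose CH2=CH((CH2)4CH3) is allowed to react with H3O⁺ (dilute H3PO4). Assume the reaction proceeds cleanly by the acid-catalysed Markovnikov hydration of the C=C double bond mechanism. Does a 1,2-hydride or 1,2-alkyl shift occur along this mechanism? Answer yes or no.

The first-formed carbocation is secondary.
No single 1,2-shift to an adjacent carbon would produce a more-substituted cation than the one already present, so no rearrangement occurs.

no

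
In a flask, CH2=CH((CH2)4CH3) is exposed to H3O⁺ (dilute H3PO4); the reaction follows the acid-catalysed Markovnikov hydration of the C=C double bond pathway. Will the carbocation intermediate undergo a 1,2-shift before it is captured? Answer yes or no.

no

The first-formed carbocation is secondary.
No single 1,2-shift to an adjacent carbon would produce a more-substituted cation than the one already present, so no rearrangement occurs.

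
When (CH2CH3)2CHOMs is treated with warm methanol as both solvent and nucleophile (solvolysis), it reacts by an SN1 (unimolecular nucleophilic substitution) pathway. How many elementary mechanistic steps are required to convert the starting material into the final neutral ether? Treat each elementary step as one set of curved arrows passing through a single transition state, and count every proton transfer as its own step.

3

Step 1: Rate-determining heterolysis of the C–O bond gives MsO⁻ and a secondary carbocation.
(No 1,2-shift: no single shift to an adjacent carbon would give a more stable cation.)
Step 2: CH3OH donates an oxygen lone pair into the empty p orbital of the cation, giving a protonated ether (an oxonium ion).
Step 3: Deprotonation of the oxonium oxygen by solvent methanol yields the neutral ether.
Total: 3 elementary steps.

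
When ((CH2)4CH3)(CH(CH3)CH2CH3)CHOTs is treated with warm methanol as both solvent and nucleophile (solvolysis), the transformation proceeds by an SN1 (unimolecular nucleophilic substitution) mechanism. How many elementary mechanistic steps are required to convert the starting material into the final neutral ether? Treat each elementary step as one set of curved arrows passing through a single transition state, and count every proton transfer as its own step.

4

Step 1: Ionisation: the C–O σ-bond cleaves heterolytically; both bonding electrons depart with TsO⁻, leaving a secondary carbocation at the α-carbon.
Step 2: Carbocation rearrangement: a 1,2-hydride shift from the adjacent sec-butyl carbon converts the initially-formed secondary cation into the more stable tertiary cation.
Step 3: Nucleophilic capture: the oxygen of CH3OH bonds to the cationic carbon, producing an oxonium-ion intermediate.
Step 4: A second solvent molecule removes the proton on oxygen, giving the neutral ether product.
Total: 4 elementary steps.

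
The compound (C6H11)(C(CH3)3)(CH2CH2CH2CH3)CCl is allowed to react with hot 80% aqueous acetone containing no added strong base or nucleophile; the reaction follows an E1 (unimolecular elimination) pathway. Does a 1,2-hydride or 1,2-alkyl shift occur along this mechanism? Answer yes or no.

The first-formed carbocation is tertiary.
No single 1,2-shift to an adjacent carbon would produce a more-substituted cation than the one already present, so no rearrangement occurs.

no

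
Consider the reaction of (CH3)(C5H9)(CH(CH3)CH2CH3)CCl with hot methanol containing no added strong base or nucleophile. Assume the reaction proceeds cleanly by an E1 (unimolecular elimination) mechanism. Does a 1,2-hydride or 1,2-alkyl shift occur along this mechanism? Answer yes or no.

The first-formed carbocation is tertiary.
No single 1,2-shift to an adjacent carbon would produce a more-substituted cation than the one already present, so no rearrangement occurs.

no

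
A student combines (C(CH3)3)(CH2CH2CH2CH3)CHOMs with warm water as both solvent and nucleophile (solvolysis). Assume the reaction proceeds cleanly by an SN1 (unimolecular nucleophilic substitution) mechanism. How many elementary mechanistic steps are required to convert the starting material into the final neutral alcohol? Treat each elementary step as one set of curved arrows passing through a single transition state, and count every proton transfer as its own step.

Step 1: The C–O bond breaks with both electrons going to the mesylate; MsO⁻ leaves and a secondary carbocation remains.
Step 2: A methyl group with its bonding pair migrates from the adjacent tert-butyl carbon to the cationic centre — a 1,2-methyl shift — upgrading the secondary cation to a tertiary one.
Step 3: H2O donates an oxygen lone pair into the empty p orbital of the cation, giving a protonated alcohol (an oxonium ion).
Step 4: Deprotonation of the oxonium oxygen by solvent water yields the neutral alcohol.
Total: 4 elementary steps.

4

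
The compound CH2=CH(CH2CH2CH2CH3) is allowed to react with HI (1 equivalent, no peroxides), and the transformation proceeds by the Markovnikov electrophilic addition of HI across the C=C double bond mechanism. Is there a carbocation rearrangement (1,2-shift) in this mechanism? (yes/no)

no

The first-formed carbocation is secondary.
No single 1,2-shift to an adjacent carbon would produce a more-substituted cation than the one already present, so no rearrangement occurs.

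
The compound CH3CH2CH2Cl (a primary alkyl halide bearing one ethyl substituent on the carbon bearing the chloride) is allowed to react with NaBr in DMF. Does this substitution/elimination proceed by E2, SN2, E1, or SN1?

SN2

Conditions: a primary substrate with a strong nucleophile in the polar aprotic solvent DMF.
These conditions are the textbook signature of the SN2 pathway.
An unhindered substrate with a strong nucleophile in a polar aprotic solvent favours one-step backside displacement.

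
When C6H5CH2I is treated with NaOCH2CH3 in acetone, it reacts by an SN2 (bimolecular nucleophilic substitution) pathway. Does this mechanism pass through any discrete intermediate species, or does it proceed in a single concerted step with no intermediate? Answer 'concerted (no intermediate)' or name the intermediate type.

concerted (no intermediate)

The ethoxide nucleophile donates a lone pair from O to the α-carbon in a backside attack; simultaneously the C–I σ-bond breaks and both of its electrons leave with I⁻. One concerted step with inversion of configuration.
All bond changes occur in one transition state; no discrete intermediate is formed.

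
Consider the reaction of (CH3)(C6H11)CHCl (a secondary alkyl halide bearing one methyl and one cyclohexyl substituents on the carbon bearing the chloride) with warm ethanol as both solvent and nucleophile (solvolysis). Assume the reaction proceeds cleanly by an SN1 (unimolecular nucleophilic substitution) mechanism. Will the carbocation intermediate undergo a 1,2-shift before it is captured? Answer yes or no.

The first-formed carbocation is secondary.
The adjacent cyclohexyl carbon already bears 2 other carbon substituents and has a hydrogen to migrate; after a 1,2-hydride shift from that carbon the positive charge sits on a tertiary centre.
Tertiary is more stable than secondary, so the shift occurs.

yes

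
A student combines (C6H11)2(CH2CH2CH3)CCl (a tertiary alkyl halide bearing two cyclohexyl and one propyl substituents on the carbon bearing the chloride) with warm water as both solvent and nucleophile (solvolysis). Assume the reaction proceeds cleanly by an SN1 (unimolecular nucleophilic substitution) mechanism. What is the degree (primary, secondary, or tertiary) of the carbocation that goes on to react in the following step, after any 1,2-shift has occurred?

Step 1: Unassisted departure of Cl⁻ (taking the C–Cl bonding pair) generates a tertiary carbocation.
No single 1,2-shift to an adjacent carbon would give a more-substituted cation, so no rearrangement occurs.

tertiary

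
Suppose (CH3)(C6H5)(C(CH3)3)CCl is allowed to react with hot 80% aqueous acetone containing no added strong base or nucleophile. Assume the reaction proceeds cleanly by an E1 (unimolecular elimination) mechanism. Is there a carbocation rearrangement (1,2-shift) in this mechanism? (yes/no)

no

The first-formed carbocation is tertiary.
No single 1,2-shift to an adjacent carbon would produce a more-substituted cation than the one already present, so no rearrangement occurs.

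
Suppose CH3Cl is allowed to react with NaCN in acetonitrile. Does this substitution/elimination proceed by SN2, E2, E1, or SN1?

Conditions: a methyl substrate with a strong nucleophile in the polar aprotic solvent acetonitrile.
These conditions are the textbook signature of the SN2 pathway.
An unhindered substrate with a strong nucleophile in a polar aprotic solvent favours one-step backside displacement.

SN2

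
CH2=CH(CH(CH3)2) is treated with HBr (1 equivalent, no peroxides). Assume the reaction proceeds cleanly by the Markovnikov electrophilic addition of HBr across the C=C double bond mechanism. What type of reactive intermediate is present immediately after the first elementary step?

secondary carbocation

Step 1: Protonation of the alkene by HBr: the π bond acts as the nucleophile and picks up H⁺, giving the more stable (Markovnikov) secondary carbocation. The H–Br bond breaks heterolytically, releasing Br⁻.
After step 1 the species present is a secondary carbocation.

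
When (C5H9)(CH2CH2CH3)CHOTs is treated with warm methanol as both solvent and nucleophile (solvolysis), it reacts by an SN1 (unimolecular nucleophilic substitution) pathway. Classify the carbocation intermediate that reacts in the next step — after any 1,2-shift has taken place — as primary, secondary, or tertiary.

tertiary

Step 1: Unassisted departure of TsO⁻ (taking the C–O bonding pair) generates a secondary carbocation.
Step 2: A 1,2-hydride shift from the adjacent cyclopentyl carbon moves the positive charge from the secondary centre to an adjacent carbon, generating a more stable tertiary carbocation.
The cation rearranges from secondary to tertiary via a 1,2-hydride shift from the adjacent cyclopentyl carbon; the tertiary cation is what reacts next.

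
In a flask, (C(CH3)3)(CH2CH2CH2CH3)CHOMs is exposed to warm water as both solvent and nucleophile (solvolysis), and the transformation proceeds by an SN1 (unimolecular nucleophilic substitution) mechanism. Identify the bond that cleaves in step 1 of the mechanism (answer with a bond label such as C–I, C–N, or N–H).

Step 1: Ionisation: the C–O σ-bond cleaves heterolytically; both bonding electrons depart with MsO⁻, leaving a secondary carbocation at the α-carbon.
The bond broken in this step is the C–O bond.

C–O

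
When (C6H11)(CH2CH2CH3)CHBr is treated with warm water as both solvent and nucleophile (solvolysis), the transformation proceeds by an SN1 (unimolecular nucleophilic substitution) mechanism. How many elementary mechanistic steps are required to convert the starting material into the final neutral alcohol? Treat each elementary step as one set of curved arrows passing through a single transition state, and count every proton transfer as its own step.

Step 1: The C–Br bond breaks with both electrons going to the bromide; Br⁻ leaves and a secondary carbocation remains.
Step 2: A hydride (H with its bonding pair) migrates from the adjacent cyclohexyl carbon to the cationic centre — a 1,2-hydride shift — upgrading the secondary cation to a tertiary one.
Step 3: A lone pair on the oxygen of H2O attacks the carbocation, forming a new C–O σ-bond and an oxonium ion.
Step 4: A second solvent molecule removes the proton on oxygen, giving the neutral alcohol product.
Total: 4 elementary steps.

4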